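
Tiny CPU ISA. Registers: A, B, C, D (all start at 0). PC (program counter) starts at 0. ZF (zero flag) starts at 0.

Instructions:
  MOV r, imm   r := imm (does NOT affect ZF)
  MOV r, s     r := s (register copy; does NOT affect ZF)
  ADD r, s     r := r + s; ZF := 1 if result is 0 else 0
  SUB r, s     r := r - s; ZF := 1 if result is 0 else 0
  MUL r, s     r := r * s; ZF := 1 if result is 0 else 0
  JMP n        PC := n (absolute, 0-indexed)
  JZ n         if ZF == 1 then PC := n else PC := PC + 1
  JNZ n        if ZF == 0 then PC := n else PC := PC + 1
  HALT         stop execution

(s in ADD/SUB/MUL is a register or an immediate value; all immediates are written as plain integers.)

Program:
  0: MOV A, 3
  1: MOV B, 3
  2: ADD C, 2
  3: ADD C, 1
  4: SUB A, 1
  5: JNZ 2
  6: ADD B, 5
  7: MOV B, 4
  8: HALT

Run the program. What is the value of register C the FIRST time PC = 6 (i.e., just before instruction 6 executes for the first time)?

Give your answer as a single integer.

Step 1: PC=0 exec 'MOV A, 3'. After: A=3 B=0 C=0 D=0 ZF=0 PC=1
Step 2: PC=1 exec 'MOV B, 3'. After: A=3 B=3 C=0 D=0 ZF=0 PC=2
Step 3: PC=2 exec 'ADD C, 2'. After: A=3 B=3 C=2 D=0 ZF=0 PC=3
Step 4: PC=3 exec 'ADD C, 1'. After: A=3 B=3 C=3 D=0 ZF=0 PC=4
Step 5: PC=4 exec 'SUB A, 1'. After: A=2 B=3 C=3 D=0 ZF=0 PC=5
Step 6: PC=5 exec 'JNZ 2'. After: A=2 B=3 C=3 D=0 ZF=0 PC=2
Step 7: PC=2 exec 'ADD C, 2'. After: A=2 B=3 C=5 D=0 ZF=0 PC=3
Step 8: PC=3 exec 'ADD C, 1'. After: A=2 B=3 C=6 D=0 ZF=0 PC=4
Step 9: PC=4 exec 'SUB A, 1'. After: A=1 B=3 C=6 D=0 ZF=0 PC=5
Step 10: PC=5 exec 'JNZ 2'. After: A=1 B=3 C=6 D=0 ZF=0 PC=2
Step 11: PC=2 exec 'ADD C, 2'. After: A=1 B=3 C=8 D=0 ZF=0 PC=3
Step 12: PC=3 exec 'ADD C, 1'. After: A=1 B=3 C=9 D=0 ZF=0 PC=4
Step 13: PC=4 exec 'SUB A, 1'. After: A=0 B=3 C=9 D=0 ZF=1 PC=5
Step 14: PC=5 exec 'JNZ 2'. After: A=0 B=3 C=9 D=0 ZF=1 PC=6
First time PC=6: C=9

9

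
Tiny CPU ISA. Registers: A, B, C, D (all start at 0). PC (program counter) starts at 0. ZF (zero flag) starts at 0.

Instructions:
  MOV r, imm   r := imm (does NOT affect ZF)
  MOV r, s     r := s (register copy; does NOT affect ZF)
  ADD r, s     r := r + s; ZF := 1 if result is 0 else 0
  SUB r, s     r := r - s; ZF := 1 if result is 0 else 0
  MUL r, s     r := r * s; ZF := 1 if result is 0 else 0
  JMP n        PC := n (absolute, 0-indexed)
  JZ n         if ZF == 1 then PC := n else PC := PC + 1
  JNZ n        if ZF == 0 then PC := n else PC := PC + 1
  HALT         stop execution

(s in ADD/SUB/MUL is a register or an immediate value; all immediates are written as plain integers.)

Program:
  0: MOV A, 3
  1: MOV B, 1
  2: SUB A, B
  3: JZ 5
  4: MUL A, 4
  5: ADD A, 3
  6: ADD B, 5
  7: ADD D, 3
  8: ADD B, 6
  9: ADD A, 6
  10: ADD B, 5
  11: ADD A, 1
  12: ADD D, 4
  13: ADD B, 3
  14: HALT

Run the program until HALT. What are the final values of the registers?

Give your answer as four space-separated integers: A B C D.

Step 1: PC=0 exec 'MOV A, 3'. After: A=3 B=0 C=0 D=0 ZF=0 PC=1
Step 2: PC=1 exec 'MOV B, 1'. After: A=3 B=1 C=0 D=0 ZF=0 PC=2
Step 3: PC=2 exec 'SUB A, B'. After: A=2 B=1 C=0 D=0 ZF=0 PC=3
Step 4: PC=3 exec 'JZ 5'. After: A=2 B=1 C=0 D=0 ZF=0 PC=4
Step 5: PC=4 exec 'MUL A, 4'. After: A=8 B=1 C=0 D=0 ZF=0 PC=5
Step 6: PC=5 exec 'ADD A, 3'. After: A=11 B=1 C=0 D=0 ZF=0 PC=6
Step 7: PC=6 exec 'ADD B, 5'. After: A=11 B=6 C=0 D=0 ZF=0 PC=7
Step 8: PC=7 exec 'ADD D, 3'. After: A=11 B=6 C=0 D=3 ZF=0 PC=8
Step 9: PC=8 exec 'ADD B, 6'. After: A=11 B=12 C=0 D=3 ZF=0 PC=9
Step 10: PC=9 exec 'ADD A, 6'. After: A=17 B=12 C=0 D=3 ZF=0 PC=10
Step 11: PC=10 exec 'ADD B, 5'. After: A=17 B=17 C=0 D=3 ZF=0 PC=11
Step 12: PC=11 exec 'ADD A, 1'. After: A=18 B=17 C=0 D=3 ZF=0 PC=12
Step 13: PC=12 exec 'ADD D, 4'. After: A=18 B=17 C=0 D=7 ZF=0 PC=13
Step 14: PC=13 exec 'ADD B, 3'. After: A=18 B=20 C=0 D=7 ZF=0 PC=14
Step 15: PC=14 exec 'HALT'. After: A=18 B=20 C=0 D=7 ZF=0 PC=14 HALTED

Answer: 18 20 0 7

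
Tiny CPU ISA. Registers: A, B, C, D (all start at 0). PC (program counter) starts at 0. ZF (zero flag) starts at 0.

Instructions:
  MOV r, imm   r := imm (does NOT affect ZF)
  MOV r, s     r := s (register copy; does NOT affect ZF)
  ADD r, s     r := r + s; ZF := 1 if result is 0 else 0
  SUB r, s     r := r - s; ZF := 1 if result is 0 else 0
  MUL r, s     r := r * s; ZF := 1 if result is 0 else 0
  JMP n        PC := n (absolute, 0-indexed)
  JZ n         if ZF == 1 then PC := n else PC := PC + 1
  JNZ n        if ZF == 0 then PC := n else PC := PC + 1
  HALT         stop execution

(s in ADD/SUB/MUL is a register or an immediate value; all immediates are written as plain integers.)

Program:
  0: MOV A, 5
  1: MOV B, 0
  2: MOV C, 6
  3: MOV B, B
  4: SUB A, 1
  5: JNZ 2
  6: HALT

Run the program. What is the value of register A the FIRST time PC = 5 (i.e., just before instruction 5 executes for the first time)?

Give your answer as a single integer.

Step 1: PC=0 exec 'MOV A, 5'. After: A=5 B=0 C=0 D=0 ZF=0 PC=1
Step 2: PC=1 exec 'MOV B, 0'. After: A=5 B=0 C=0 D=0 ZF=0 PC=2
Step 3: PC=2 exec 'MOV C, 6'. After: A=5 B=0 C=6 D=0 ZF=0 PC=3
Step 4: PC=3 exec 'MOV B, B'. After: A=5 B=0 C=6 D=0 ZF=0 PC=4
Step 5: PC=4 exec 'SUB A, 1'. After: A=4 B=0 C=6 D=0 ZF=0 PC=5
First time PC=5: A=4

4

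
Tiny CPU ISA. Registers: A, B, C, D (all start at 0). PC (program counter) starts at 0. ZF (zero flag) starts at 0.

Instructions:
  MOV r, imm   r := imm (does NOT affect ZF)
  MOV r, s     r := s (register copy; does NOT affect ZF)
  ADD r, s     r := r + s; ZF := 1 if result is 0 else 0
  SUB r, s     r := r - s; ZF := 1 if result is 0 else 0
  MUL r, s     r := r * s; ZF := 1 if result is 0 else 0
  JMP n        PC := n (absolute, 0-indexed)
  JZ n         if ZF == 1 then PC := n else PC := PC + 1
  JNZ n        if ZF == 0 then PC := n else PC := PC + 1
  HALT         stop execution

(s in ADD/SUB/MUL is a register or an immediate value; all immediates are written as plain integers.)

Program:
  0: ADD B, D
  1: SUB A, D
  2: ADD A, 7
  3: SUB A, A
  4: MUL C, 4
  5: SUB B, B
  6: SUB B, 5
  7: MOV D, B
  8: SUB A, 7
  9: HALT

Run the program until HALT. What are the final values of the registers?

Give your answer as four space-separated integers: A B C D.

Answer: -7 -5 0 -5

Derivation:
Step 1: PC=0 exec 'ADD B, D'. After: A=0 B=0 C=0 D=0 ZF=1 PC=1
Step 2: PC=1 exec 'SUB A, D'. After: A=0 B=0 C=0 D=0 ZF=1 PC=2
Step 3: PC=2 exec 'ADD A, 7'. After: A=7 B=0 C=0 D=0 ZF=0 PC=3
Step 4: PC=3 exec 'SUB A, A'. After: A=0 B=0 C=0 D=0 ZF=1 PC=4
Step 5: PC=4 exec 'MUL C, 4'. After: A=0 B=0 C=0 D=0 ZF=1 PC=5
Step 6: PC=5 exec 'SUB B, B'. After: A=0 B=0 C=0 D=0 ZF=1 PC=6
Step 7: PC=6 exec 'SUB B, 5'. After: A=0 B=-5 C=0 D=0 ZF=0 PC=7
Step 8: PC=7 exec 'MOV D, B'. After: A=0 B=-5 C=0 D=-5 ZF=0 PC=8
Step 9: PC=8 exec 'SUB A, 7'. After: A=-7 B=-5 C=0 D=-5 ZF=0 PC=9
Step 10: PC=9 exec 'HALT'. After: A=-7 B=-5 C=0 D=-5 ZF=0 PC=9 HALTED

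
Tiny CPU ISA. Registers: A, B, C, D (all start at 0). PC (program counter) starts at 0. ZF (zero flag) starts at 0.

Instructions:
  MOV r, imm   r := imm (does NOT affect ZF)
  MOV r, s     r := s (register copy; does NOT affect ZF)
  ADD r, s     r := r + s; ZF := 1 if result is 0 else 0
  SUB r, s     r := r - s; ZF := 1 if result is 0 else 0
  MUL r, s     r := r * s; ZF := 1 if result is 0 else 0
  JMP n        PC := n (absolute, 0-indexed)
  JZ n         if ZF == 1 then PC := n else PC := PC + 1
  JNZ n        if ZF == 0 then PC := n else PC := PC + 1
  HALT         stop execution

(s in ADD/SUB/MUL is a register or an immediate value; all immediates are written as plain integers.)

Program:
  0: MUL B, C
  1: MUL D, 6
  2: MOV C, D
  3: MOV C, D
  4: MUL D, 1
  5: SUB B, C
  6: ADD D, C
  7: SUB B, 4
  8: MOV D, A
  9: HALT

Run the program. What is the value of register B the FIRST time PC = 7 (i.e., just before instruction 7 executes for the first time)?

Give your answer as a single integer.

Step 1: PC=0 exec 'MUL B, C'. After: A=0 B=0 C=0 D=0 ZF=1 PC=1
Step 2: PC=1 exec 'MUL D, 6'. After: A=0 B=0 C=0 D=0 ZF=1 PC=2
Step 3: PC=2 exec 'MOV C, D'. After: A=0 B=0 C=0 D=0 ZF=1 PC=3
Step 4: PC=3 exec 'MOV C, D'. After: A=0 B=0 C=0 D=0 ZF=1 PC=4
Step 5: PC=4 exec 'MUL D, 1'. After: A=0 B=0 C=0 D=0 ZF=1 PC=5
Step 6: PC=5 exec 'SUB B, C'. After: A=0 B=0 C=0 D=0 ZF=1 PC=6
Step 7: PC=6 exec 'ADD D, C'. After: A=0 B=0 C=0 D=0 ZF=1 PC=7
First time PC=7: B=0

0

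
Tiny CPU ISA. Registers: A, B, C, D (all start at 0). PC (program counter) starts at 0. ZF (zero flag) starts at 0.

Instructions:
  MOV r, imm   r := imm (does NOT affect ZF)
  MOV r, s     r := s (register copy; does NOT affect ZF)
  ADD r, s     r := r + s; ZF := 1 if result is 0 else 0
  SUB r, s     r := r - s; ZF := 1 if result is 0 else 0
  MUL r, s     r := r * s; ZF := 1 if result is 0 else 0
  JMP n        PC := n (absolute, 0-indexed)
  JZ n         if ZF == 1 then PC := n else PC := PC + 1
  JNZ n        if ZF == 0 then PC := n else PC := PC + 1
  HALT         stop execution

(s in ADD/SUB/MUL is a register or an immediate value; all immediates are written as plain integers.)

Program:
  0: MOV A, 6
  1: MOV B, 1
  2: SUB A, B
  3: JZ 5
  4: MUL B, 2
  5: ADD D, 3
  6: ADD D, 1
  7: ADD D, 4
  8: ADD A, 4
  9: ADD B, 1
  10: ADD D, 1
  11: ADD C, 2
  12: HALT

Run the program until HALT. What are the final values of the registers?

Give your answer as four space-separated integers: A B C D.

Step 1: PC=0 exec 'MOV A, 6'. After: A=6 B=0 C=0 D=0 ZF=0 PC=1
Step 2: PC=1 exec 'MOV B, 1'. After: A=6 B=1 C=0 D=0 ZF=0 PC=2
Step 3: PC=2 exec 'SUB A, B'. After: A=5 B=1 C=0 D=0 ZF=0 PC=3
Step 4: PC=3 exec 'JZ 5'. After: A=5 B=1 C=0 D=0 ZF=0 PC=4
Step 5: PC=4 exec 'MUL B, 2'. After: A=5 B=2 C=0 D=0 ZF=0 PC=5
Step 6: PC=5 exec 'ADD D, 3'. After: A=5 B=2 C=0 D=3 ZF=0 PC=6
Step 7: PC=6 exec 'ADD D, 1'. After: A=5 B=2 C=0 D=4 ZF=0 PC=7
Step 8: PC=7 exec 'ADD D, 4'. After: A=5 B=2 C=0 D=8 ZF=0 PC=8
Step 9: PC=8 exec 'ADD A, 4'. After: A=9 B=2 C=0 D=8 ZF=0 PC=9
Step 10: PC=9 exec 'ADD B, 1'. After: A=9 B=3 C=0 D=8 ZF=0 PC=10
Step 11: PC=10 exec 'ADD D, 1'. After: A=9 B=3 C=0 D=9 ZF=0 PC=11
Step 12: PC=11 exec 'ADD C, 2'. After: A=9 B=3 C=2 D=9 ZF=0 PC=12
Step 13: PC=12 exec 'HALT'. After: A=9 B=3 C=2 D=9 ZF=0 PC=12 HALTED

Answer: 9 3 2 9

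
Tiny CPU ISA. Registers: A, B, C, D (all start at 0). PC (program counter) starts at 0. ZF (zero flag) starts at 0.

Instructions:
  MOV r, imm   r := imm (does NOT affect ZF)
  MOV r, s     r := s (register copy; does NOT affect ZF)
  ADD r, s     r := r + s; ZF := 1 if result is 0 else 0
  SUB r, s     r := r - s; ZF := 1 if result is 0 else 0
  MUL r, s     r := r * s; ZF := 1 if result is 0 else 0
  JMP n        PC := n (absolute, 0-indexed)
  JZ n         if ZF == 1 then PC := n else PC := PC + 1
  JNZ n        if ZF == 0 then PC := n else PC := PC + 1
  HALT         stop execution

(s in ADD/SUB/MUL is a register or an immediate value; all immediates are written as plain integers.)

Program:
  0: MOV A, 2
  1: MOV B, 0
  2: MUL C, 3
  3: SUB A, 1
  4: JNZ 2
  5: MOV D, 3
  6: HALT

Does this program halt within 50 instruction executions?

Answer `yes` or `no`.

Answer: yes

Derivation:
Step 1: PC=0 exec 'MOV A, 2'. After: A=2 B=0 C=0 D=0 ZF=0 PC=1
Step 2: PC=1 exec 'MOV B, 0'. After: A=2 B=0 C=0 D=0 ZF=0 PC=2
Step 3: PC=2 exec 'MUL C, 3'. After: A=2 B=0 C=0 D=0 ZF=1 PC=3
Step 4: PC=3 exec 'SUB A, 1'. After: A=1 B=0 C=0 D=0 ZF=0 PC=4
Step 5: PC=4 exec 'JNZ 2'. After: A=1 B=0 C=0 D=0 ZF=0 PC=2
Step 6: PC=2 exec 'MUL C, 3'. After: A=1 B=0 C=0 D=0 ZF=1 PC=3
Step 7: PC=3 exec 'SUB A, 1'. After: A=0 B=0 C=0 D=0 ZF=1 PC=4
Step 8: PC=4 exec 'JNZ 2'. After: A=0 B=0 C=0 D=0 ZF=1 PC=5
Step 9: PC=5 exec 'MOV D, 3'. After: A=0 B=0 C=0 D=3 ZF=1 PC=6
Step 10: PC=6 exec 'HALT'. After: A=0 B=0 C=0 D=3 ZF=1 PC=6 HALTED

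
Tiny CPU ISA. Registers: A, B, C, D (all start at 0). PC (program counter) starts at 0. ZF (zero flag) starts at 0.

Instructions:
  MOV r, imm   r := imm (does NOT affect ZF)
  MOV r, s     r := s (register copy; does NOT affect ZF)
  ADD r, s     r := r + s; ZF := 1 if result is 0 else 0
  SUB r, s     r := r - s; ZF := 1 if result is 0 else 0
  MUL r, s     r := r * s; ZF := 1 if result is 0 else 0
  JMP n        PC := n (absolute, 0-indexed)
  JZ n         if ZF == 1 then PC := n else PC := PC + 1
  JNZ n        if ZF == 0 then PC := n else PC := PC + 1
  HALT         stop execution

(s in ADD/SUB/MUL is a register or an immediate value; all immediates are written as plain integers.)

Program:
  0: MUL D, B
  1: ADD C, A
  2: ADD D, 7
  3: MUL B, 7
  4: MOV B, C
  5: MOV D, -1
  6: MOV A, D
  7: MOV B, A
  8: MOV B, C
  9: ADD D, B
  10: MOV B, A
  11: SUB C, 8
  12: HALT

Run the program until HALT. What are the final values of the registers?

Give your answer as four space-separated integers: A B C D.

Step 1: PC=0 exec 'MUL D, B'. After: A=0 B=0 C=0 D=0 ZF=1 PC=1
Step 2: PC=1 exec 'ADD C, A'. After: A=0 B=0 C=0 D=0 ZF=1 PC=2
Step 3: PC=2 exec 'ADD D, 7'. After: A=0 B=0 C=0 D=7 ZF=0 PC=3
Step 4: PC=3 exec 'MUL B, 7'. After: A=0 B=0 C=0 D=7 ZF=1 PC=4
Step 5: PC=4 exec 'MOV B, C'. After: A=0 B=0 C=0 D=7 ZF=1 PC=5
Step 6: PC=5 exec 'MOV D, -1'. After: A=0 B=0 C=0 D=-1 ZF=1 PC=6
Step 7: PC=6 exec 'MOV A, D'. After: A=-1 B=0 C=0 D=-1 ZF=1 PC=7
Step 8: PC=7 exec 'MOV B, A'. After: A=-1 B=-1 C=0 D=-1 ZF=1 PC=8
Step 9: PC=8 exec 'MOV B, C'. After: A=-1 B=0 C=0 D=-1 ZF=1 PC=9
Step 10: PC=9 exec 'ADD D, B'. After: A=-1 B=0 C=0 D=-1 ZF=0 PC=10
Step 11: PC=10 exec 'MOV B, A'. After: A=-1 B=-1 C=0 D=-1 ZF=0 PC=11
Step 12: PC=11 exec 'SUB C, 8'. After: A=-1 B=-1 C=-8 D=-1 ZF=0 PC=12
Step 13: PC=12 exec 'HALT'. After: A=-1 B=-1 C=-8 D=-1 ZF=0 PC=12 HALTED

Answer: -1 -1 -8 -1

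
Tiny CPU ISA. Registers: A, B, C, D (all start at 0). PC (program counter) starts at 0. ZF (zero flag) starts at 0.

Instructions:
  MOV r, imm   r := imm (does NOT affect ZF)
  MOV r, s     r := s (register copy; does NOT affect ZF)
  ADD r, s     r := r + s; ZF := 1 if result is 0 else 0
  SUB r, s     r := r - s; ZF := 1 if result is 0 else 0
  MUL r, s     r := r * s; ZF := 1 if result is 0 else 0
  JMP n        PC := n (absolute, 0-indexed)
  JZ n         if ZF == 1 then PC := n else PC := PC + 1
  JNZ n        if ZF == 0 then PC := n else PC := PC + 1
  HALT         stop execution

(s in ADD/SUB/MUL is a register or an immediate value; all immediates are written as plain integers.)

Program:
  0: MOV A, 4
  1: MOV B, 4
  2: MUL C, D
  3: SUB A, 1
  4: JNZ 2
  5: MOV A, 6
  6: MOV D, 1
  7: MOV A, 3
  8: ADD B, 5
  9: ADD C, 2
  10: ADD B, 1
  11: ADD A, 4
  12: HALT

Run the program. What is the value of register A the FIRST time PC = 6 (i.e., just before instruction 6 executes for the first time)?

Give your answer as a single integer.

Step 1: PC=0 exec 'MOV A, 4'. After: A=4 B=0 C=0 D=0 ZF=0 PC=1
Step 2: PC=1 exec 'MOV B, 4'. After: A=4 B=4 C=0 D=0 ZF=0 PC=2
Step 3: PC=2 exec 'MUL C, D'. After: A=4 B=4 C=0 D=0 ZF=1 PC=3
Step 4: PC=3 exec 'SUB A, 1'. After: A=3 B=4 C=0 D=0 ZF=0 PC=4
Step 5: PC=4 exec 'JNZ 2'. After: A=3 B=4 C=0 D=0 ZF=0 PC=2
Step 6: PC=2 exec 'MUL C, D'. After: A=3 B=4 C=0 D=0 ZF=1 PC=3
Step 7: PC=3 exec 'SUB A, 1'. After: A=2 B=4 C=0 D=0 ZF=0 PC=4
Step 8: PC=4 exec 'JNZ 2'. After: A=2 B=4 C=0 D=0 ZF=0 PC=2
Step 9: PC=2 exec 'MUL C, D'. After: A=2 B=4 C=0 D=0 ZF=1 PC=3
Step 10: PC=3 exec 'SUB A, 1'. After: A=1 B=4 C=0 D=0 ZF=0 PC=4
Step 11: PC=4 exec 'JNZ 2'. After: A=1 B=4 C=0 D=0 ZF=0 PC=2
Step 12: PC=2 exec 'MUL C, D'. After: A=1 B=4 C=0 D=0 ZF=1 PC=3
Step 13: PC=3 exec 'SUB A, 1'. After: A=0 B=4 C=0 D=0 ZF=1 PC=4
Step 14: PC=4 exec 'JNZ 2'. After: A=0 B=4 C=0 D=0 ZF=1 PC=5
Step 15: PC=5 exec 'MOV A, 6'. After: A=6 B=4 C=0 D=0 ZF=1 PC=6
First time PC=6: A=6

6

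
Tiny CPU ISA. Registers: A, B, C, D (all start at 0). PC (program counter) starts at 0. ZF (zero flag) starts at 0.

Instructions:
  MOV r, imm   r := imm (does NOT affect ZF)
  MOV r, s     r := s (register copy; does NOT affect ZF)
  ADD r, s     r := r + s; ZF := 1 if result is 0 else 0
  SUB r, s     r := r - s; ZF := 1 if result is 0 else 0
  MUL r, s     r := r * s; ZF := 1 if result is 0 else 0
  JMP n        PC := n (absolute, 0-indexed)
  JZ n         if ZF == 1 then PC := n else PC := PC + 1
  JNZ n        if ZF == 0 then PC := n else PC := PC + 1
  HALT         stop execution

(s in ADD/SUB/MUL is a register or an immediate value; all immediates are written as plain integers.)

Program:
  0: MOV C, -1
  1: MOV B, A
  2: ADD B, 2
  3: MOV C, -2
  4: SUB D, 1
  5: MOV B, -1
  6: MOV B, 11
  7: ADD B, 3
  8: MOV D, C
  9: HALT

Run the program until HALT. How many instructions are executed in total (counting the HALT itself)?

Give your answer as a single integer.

Answer: 10

Derivation:
Step 1: PC=0 exec 'MOV C, -1'. After: A=0 B=0 C=-1 D=0 ZF=0 PC=1
Step 2: PC=1 exec 'MOV B, A'. After: A=0 B=0 C=-1 D=0 ZF=0 PC=2
Step 3: PC=2 exec 'ADD B, 2'. After: A=0 B=2 C=-1 D=0 ZF=0 PC=3
Step 4: PC=3 exec 'MOV C, -2'. After: A=0 B=2 C=-2 D=0 ZF=0 PC=4
Step 5: PC=4 exec 'SUB D, 1'. After: A=0 B=2 C=-2 D=-1 ZF=0 PC=5
Step 6: PC=5 exec 'MOV B, -1'. After: A=0 B=-1 C=-2 D=-1 ZF=0 PC=6
Step 7: PC=6 exec 'MOV B, 11'. After: A=0 B=11 C=-2 D=-1 ZF=0 PC=7
Step 8: PC=7 exec 'ADD B, 3'. After: A=0 B=14 C=-2 D=-1 ZF=0 PC=8
Step 9: PC=8 exec 'MOV D, C'. After: A=0 B=14 C=-2 D=-2 ZF=0 PC=9
Step 10: PC=9 exec 'HALT'. After: A=0 B=14 C=-2 D=-2 ZF=0 PC=9 HALTED
Total instructions executed: 10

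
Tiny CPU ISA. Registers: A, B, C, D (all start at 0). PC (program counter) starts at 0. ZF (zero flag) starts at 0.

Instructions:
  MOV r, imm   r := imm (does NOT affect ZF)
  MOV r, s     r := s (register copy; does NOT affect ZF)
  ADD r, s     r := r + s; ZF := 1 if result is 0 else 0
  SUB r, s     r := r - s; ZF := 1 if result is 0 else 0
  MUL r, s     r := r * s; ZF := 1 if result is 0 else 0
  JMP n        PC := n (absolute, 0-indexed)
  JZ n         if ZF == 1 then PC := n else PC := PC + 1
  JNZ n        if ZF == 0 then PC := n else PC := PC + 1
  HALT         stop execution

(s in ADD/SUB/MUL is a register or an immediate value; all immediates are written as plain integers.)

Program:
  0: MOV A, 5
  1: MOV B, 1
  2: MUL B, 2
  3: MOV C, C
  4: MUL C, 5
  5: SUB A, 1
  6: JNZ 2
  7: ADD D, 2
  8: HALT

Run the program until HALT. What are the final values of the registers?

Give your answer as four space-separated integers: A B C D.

Answer: 0 32 0 2

Derivation:
Step 1: PC=0 exec 'MOV A, 5'. After: A=5 B=0 C=0 D=0 ZF=0 PC=1
Step 2: PC=1 exec 'MOV B, 1'. After: A=5 B=1 C=0 D=0 ZF=0 PC=2
Step 3: PC=2 exec 'MUL B, 2'. After: A=5 B=2 C=0 D=0 ZF=0 PC=3
Step 4: PC=3 exec 'MOV C, C'. After: A=5 B=2 C=0 D=0 ZF=0 PC=4
Step 5: PC=4 exec 'MUL C, 5'. After: A=5 B=2 C=0 D=0 ZF=1 PC=5
Step 6: PC=5 exec 'SUB A, 1'. After: A=4 B=2 C=0 D=0 ZF=0 PC=6
Step 7: PC=6 exec 'JNZ 2'. After: A=4 B=2 C=0 D=0 ZF=0 PC=2
Step 8: PC=2 exec 'MUL B, 2'. After: A=4 B=4 C=0 D=0 ZF=0 PC=3
Step 9: PC=3 exec 'MOV C, C'. After: A=4 B=4 C=0 D=0 ZF=0 PC=4
Step 10: PC=4 exec 'MUL C, 5'. After: A=4 B=4 C=0 D=0 ZF=1 PC=5
Step 11: PC=5 exec 'SUB A, 1'. After: A=3 B=4 C=0 D=0 ZF=0 PC=6
Step 12: PC=6 exec 'JNZ 2'. After: A=3 B=4 C=0 D=0 ZF=0 PC=2
Step 13: PC=2 exec 'MUL B, 2'. After: A=3 B=8 C=0 D=0 ZF=0 PC=3
Step 14: PC=3 exec 'MOV C, C'. After: A=3 B=8 C=0 D=0 ZF=0 PC=4
Step 15: PC=4 exec 'MUL C, 5'. After: A=3 B=8 C=0 D=0 ZF=1 PC=5
Step 16: PC=5 exec 'SUB A, 1'. After: A=2 B=8 C=0 D=0 ZF=0 PC=6
Step 17: PC=6 exec 'JNZ 2'. After: A=2 B=8 C=0 D=0 ZF=0 PC=2
Step 18: PC=2 exec 'MUL B, 2'. After: A=2 B=16 C=0 D=0 ZF=0 PC=3
Step 19: PC=3 exec 'MOV C, C'. After: A=2 B=16 C=0 D=0 ZF=0 PC=4
Step 20: PC=4 exec 'MUL C, 5'. After: A=2 B=16 C=0 D=0 ZF=1 PC=5
Step 21: PC=5 exec 'SUB A, 1'. After: A=1 B=16 C=0 D=0 ZF=0 PC=6
Step 22: PC=6 exec 'JNZ 2'. After: A=1 B=16 C=0 D=0 ZF=0 PC=2
Step 23: PC=2 exec 'MUL B, 2'. After: A=1 B=32 C=0 D=0 ZF=0 PC=3
Step 24: PC=3 exec 'MOV C, C'. After: A=1 B=32 C=0 D=0 ZF=0 PC=4
Step 25: PC=4 exec 'MUL C, 5'. After: A=1 B=32 C=0 D=0 ZF=1 PC=5
Step 26: PC=5 exec 'SUB A, 1'. After: A=0 B=32 C=0 D=0 ZF=1 PC=6
Step 27: PC=6 exec 'JNZ 2'. After: A=0 B=32 C=0 D=0 ZF=1 PC=7
Step 28: PC=7 exec 'ADD D, 2'. After: A=0 B=32 C=0 D=2 ZF=0 PC=8
Step 29: PC=8 exec 'HALT'. After: A=0 B=32 C=0 D=2 ZF=0 PC=8 HALTED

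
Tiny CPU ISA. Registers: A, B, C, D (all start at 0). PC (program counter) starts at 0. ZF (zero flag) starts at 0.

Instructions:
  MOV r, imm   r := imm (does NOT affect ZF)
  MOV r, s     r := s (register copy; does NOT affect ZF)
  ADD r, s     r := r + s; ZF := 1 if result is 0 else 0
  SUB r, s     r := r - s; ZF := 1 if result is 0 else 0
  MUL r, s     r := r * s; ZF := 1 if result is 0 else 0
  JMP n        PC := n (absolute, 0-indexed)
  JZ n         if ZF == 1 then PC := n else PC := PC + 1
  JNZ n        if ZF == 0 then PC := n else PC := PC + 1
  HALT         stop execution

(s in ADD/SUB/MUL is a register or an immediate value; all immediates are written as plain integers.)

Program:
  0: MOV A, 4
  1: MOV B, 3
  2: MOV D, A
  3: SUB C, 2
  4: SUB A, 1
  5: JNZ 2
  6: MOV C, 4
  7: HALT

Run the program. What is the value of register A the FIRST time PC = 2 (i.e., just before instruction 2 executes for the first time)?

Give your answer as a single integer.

Step 1: PC=0 exec 'MOV A, 4'. After: A=4 B=0 C=0 D=0 ZF=0 PC=1
Step 2: PC=1 exec 'MOV B, 3'. After: A=4 B=3 C=0 D=0 ZF=0 PC=2
First time PC=2: A=4

4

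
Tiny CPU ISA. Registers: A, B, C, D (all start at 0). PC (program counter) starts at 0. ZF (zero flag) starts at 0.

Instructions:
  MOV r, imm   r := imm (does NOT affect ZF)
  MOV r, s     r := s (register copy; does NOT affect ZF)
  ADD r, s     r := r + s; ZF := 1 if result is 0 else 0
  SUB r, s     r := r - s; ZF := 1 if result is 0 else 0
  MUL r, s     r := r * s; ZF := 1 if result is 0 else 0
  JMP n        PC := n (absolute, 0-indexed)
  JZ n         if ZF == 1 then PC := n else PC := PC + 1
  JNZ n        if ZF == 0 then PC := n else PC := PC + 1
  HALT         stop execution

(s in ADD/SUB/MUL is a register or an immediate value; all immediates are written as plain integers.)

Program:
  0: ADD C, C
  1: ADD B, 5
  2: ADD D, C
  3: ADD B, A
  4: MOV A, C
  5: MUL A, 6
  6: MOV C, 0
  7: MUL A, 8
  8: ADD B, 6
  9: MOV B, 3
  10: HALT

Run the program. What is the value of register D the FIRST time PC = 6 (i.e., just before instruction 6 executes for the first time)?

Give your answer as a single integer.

Step 1: PC=0 exec 'ADD C, C'. After: A=0 B=0 C=0 D=0 ZF=1 PC=1
Step 2: PC=1 exec 'ADD B, 5'. After: A=0 B=5 C=0 D=0 ZF=0 PC=2
Step 3: PC=2 exec 'ADD D, C'. After: A=0 B=5 C=0 D=0 ZF=1 PC=3
Step 4: PC=3 exec 'ADD B, A'. After: A=0 B=5 C=0 D=0 ZF=0 PC=4
Step 5: PC=4 exec 'MOV A, C'. After: A=0 B=5 C=0 D=0 ZF=0 PC=5
Step 6: PC=5 exec 'MUL A, 6'. After: A=0 B=5 C=0 D=0 ZF=1 PC=6
First time PC=6: D=0

0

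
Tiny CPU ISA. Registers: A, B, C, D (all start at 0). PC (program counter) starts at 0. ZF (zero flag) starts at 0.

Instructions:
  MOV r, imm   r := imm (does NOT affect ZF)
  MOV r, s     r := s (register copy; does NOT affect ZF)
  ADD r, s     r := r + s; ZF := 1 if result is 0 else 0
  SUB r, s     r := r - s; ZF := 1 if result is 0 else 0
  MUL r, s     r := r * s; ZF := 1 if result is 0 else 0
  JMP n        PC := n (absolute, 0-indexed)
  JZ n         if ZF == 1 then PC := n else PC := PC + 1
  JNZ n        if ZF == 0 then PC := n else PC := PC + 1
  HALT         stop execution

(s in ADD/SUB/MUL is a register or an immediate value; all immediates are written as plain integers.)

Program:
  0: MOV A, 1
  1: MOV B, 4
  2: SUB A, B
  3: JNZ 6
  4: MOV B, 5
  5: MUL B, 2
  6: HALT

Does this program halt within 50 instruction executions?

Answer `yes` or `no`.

Answer: yes

Derivation:
Step 1: PC=0 exec 'MOV A, 1'. After: A=1 B=0 C=0 D=0 ZF=0 PC=1
Step 2: PC=1 exec 'MOV B, 4'. After: A=1 B=4 C=0 D=0 ZF=0 PC=2
Step 3: PC=2 exec 'SUB A, B'. After: A=-3 B=4 C=0 D=0 ZF=0 PC=3
Step 4: PC=3 exec 'JNZ 6'. After: A=-3 B=4 C=0 D=0 ZF=0 PC=6
Step 5: PC=6 exec 'HALT'. After: A=-3 B=4 C=0 D=0 ZF=0 PC=6 HALTED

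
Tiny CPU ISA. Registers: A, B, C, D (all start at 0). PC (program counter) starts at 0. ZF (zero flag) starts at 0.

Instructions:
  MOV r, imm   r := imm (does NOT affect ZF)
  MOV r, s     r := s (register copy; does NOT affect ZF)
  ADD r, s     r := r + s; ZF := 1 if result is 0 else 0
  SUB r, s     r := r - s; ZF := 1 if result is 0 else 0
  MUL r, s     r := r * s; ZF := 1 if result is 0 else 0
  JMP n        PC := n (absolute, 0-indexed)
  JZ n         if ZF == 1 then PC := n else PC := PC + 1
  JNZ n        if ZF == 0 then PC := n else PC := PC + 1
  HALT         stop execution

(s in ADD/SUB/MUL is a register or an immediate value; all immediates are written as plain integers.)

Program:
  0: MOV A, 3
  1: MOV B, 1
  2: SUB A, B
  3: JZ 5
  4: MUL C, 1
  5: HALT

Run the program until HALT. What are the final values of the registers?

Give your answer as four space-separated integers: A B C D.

Step 1: PC=0 exec 'MOV A, 3'. After: A=3 B=0 C=0 D=0 ZF=0 PC=1
Step 2: PC=1 exec 'MOV B, 1'. After: A=3 B=1 C=0 D=0 ZF=0 PC=2
Step 3: PC=2 exec 'SUB A, B'. After: A=2 B=1 C=0 D=0 ZF=0 PC=3
Step 4: PC=3 exec 'JZ 5'. After: A=2 B=1 C=0 D=0 ZF=0 PC=4
Step 5: PC=4 exec 'MUL C, 1'. After: A=2 B=1 C=0 D=0 ZF=1 PC=5
Step 6: PC=5 exec 'HALT'. After: A=2 B=1 C=0 D=0 ZF=1 PC=5 HALTED

Answer: 2 1 0 0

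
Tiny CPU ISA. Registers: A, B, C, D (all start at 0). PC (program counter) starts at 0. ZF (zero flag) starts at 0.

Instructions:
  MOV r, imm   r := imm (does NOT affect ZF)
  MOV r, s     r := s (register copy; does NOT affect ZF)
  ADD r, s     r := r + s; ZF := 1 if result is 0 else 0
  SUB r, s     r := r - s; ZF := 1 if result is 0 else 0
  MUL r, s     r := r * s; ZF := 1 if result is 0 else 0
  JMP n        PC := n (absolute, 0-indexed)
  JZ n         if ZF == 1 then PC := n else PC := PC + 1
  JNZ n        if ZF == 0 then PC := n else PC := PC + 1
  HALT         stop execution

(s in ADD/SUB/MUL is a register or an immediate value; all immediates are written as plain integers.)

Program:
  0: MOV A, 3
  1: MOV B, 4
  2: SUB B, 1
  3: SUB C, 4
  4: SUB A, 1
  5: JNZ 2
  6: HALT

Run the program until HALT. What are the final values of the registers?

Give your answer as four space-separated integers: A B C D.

Step 1: PC=0 exec 'MOV A, 3'. After: A=3 B=0 C=0 D=0 ZF=0 PC=1
Step 2: PC=1 exec 'MOV B, 4'. After: A=3 B=4 C=0 D=0 ZF=0 PC=2
Step 3: PC=2 exec 'SUB B, 1'. After: A=3 B=3 C=0 D=0 ZF=0 PC=3
Step 4: PC=3 exec 'SUB C, 4'. After: A=3 B=3 C=-4 D=0 ZF=0 PC=4
Step 5: PC=4 exec 'SUB A, 1'. After: A=2 B=3 C=-4 D=0 ZF=0 PC=5
Step 6: PC=5 exec 'JNZ 2'. After: A=2 B=3 C=-4 D=0 ZF=0 PC=2
Step 7: PC=2 exec 'SUB B, 1'. After: A=2 B=2 C=-4 D=0 ZF=0 PC=3
Step 8: PC=3 exec 'SUB C, 4'. After: A=2 B=2 C=-8 D=0 ZF=0 PC=4
Step 9: PC=4 exec 'SUB A, 1'. After: A=1 B=2 C=-8 D=0 ZF=0 PC=5
Step 10: PC=5 exec 'JNZ 2'. After: A=1 B=2 C=-8 D=0 ZF=0 PC=2
Step 11: PC=2 exec 'SUB B, 1'. After: A=1 B=1 C=-8 D=0 ZF=0 PC=3
Step 12: PC=3 exec 'SUB C, 4'. After: A=1 B=1 C=-12 D=0 ZF=0 PC=4
Step 13: PC=4 exec 'SUB A, 1'. After: A=0 B=1 C=-12 D=0 ZF=1 PC=5
Step 14: PC=5 exec 'JNZ 2'. After: A=0 B=1 C=-12 D=0 ZF=1 PC=6
Step 15: PC=6 exec 'HALT'. After: A=0 B=1 C=-12 D=0 ZF=1 PC=6 HALTED

Answer: 0 1 -12 0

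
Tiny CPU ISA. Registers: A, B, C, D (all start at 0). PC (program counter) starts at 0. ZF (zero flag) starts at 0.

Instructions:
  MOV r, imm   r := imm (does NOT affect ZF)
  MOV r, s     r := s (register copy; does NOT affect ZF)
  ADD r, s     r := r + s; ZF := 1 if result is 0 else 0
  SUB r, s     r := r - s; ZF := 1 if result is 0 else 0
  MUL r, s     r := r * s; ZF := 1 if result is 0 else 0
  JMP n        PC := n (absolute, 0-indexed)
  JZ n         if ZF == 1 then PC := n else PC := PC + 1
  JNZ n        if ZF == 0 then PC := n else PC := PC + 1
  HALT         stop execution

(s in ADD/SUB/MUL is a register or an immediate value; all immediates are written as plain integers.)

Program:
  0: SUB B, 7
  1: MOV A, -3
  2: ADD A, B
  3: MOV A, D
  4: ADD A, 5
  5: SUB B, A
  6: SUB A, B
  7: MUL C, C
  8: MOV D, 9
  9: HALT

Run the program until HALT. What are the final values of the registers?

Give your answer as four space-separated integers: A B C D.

Step 1: PC=0 exec 'SUB B, 7'. After: A=0 B=-7 C=0 D=0 ZF=0 PC=1
Step 2: PC=1 exec 'MOV A, -3'. After: A=-3 B=-7 C=0 D=0 ZF=0 PC=2
Step 3: PC=2 exec 'ADD A, B'. After: A=-10 B=-7 C=0 D=0 ZF=0 PC=3
Step 4: PC=3 exec 'MOV A, D'. After: A=0 B=-7 C=0 D=0 ZF=0 PC=4
Step 5: PC=4 exec 'ADD A, 5'. After: A=5 B=-7 C=0 D=0 ZF=0 PC=5
Step 6: PC=5 exec 'SUB B, A'. After: A=5 B=-12 C=0 D=0 ZF=0 PC=6
Step 7: PC=6 exec 'SUB A, B'. After: A=17 B=-12 C=0 D=0 ZF=0 PC=7
Step 8: PC=7 exec 'MUL C, C'. After: A=17 B=-12 C=0 D=0 ZF=1 PC=8
Step 9: PC=8 exec 'MOV D, 9'. After: A=17 B=-12 C=0 D=9 ZF=1 PC=9
Step 10: PC=9 exec 'HALT'. After: A=17 B=-12 C=0 D=9 ZF=1 PC=9 HALTED

Answer: 17 -12 0 9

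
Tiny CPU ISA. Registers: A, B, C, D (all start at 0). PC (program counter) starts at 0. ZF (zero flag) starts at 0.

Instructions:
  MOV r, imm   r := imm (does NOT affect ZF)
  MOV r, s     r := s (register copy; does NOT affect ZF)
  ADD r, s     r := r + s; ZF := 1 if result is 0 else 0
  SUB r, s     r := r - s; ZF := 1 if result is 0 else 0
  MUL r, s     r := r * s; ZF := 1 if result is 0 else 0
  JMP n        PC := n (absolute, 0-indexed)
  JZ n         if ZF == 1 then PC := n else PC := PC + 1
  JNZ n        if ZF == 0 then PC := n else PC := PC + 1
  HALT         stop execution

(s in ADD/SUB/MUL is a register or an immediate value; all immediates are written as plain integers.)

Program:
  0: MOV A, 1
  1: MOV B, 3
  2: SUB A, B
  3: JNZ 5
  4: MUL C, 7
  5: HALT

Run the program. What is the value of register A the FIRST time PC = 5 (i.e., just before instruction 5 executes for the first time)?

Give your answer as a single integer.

Step 1: PC=0 exec 'MOV A, 1'. After: A=1 B=0 C=0 D=0 ZF=0 PC=1
Step 2: PC=1 exec 'MOV B, 3'. After: A=1 B=3 C=0 D=0 ZF=0 PC=2
Step 3: PC=2 exec 'SUB A, B'. After: A=-2 B=3 C=0 D=0 ZF=0 PC=3
Step 4: PC=3 exec 'JNZ 5'. After: A=-2 B=3 C=0 D=0 ZF=0 PC=5
First time PC=5: A=-2

-2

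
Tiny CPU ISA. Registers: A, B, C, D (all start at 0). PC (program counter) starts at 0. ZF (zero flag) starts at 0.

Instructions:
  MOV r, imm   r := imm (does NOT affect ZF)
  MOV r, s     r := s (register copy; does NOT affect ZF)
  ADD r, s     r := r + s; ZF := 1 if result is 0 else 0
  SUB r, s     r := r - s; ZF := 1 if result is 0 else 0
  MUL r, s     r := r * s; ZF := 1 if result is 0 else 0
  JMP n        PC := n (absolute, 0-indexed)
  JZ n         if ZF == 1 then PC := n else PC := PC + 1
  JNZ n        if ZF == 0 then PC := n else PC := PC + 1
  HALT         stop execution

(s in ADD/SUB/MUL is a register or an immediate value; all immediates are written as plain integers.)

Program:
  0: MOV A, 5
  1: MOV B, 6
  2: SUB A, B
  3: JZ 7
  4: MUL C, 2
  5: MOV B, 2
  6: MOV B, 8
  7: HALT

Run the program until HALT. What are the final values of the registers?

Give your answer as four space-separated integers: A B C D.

Step 1: PC=0 exec 'MOV A, 5'. After: A=5 B=0 C=0 D=0 ZF=0 PC=1
Step 2: PC=1 exec 'MOV B, 6'. After: A=5 B=6 C=0 D=0 ZF=0 PC=2
Step 3: PC=2 exec 'SUB A, B'. After: A=-1 B=6 C=0 D=0 ZF=0 PC=3
Step 4: PC=3 exec 'JZ 7'. After: A=-1 B=6 C=0 D=0 ZF=0 PC=4
Step 5: PC=4 exec 'MUL C, 2'. After: A=-1 B=6 C=0 D=0 ZF=1 PC=5
Step 6: PC=5 exec 'MOV B, 2'. After: A=-1 B=2 C=0 D=0 ZF=1 PC=6
Step 7: PC=6 exec 'MOV B, 8'. After: A=-1 B=8 C=0 D=0 ZF=1 PC=7
Step 8: PC=7 exec 'HALT'. After: A=-1 B=8 C=0 D=0 ZF=1 PC=7 HALTED

Answer: -1 8 0 0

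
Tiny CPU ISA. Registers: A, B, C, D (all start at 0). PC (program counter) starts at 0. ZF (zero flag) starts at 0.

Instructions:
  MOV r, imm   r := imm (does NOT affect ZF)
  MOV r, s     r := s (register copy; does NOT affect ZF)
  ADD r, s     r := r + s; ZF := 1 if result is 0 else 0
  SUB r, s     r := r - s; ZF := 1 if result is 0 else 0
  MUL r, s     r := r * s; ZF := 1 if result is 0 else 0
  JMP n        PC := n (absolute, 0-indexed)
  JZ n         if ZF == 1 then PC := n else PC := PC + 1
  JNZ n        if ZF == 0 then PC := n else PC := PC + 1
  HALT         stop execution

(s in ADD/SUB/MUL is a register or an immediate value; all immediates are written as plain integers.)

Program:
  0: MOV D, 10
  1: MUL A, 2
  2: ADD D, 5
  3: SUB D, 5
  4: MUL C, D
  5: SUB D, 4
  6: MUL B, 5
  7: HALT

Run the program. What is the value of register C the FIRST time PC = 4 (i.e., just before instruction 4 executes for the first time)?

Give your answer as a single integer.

Step 1: PC=0 exec 'MOV D, 10'. After: A=0 B=0 C=0 D=10 ZF=0 PC=1
Step 2: PC=1 exec 'MUL A, 2'. After: A=0 B=0 C=0 D=10 ZF=1 PC=2
Step 3: PC=2 exec 'ADD D, 5'. After: A=0 B=0 C=0 D=15 ZF=0 PC=3
Step 4: PC=3 exec 'SUB D, 5'. After: A=0 B=0 C=0 D=10 ZF=0 PC=4
First time PC=4: C=0

0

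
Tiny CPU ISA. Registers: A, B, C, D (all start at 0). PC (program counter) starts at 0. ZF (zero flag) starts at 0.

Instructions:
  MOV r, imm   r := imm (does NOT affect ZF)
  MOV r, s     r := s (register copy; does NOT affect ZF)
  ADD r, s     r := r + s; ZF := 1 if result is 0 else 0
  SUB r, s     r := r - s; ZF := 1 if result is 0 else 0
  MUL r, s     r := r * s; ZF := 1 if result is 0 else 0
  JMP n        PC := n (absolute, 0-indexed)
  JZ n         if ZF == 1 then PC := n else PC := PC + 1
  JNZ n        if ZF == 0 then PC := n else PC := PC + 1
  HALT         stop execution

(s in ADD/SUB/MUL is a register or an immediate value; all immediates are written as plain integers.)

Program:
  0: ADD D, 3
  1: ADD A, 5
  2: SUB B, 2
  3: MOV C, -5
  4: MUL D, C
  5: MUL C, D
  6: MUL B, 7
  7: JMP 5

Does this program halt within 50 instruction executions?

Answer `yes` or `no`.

Step 1: PC=0 exec 'ADD D, 3'. After: A=0 B=0 C=0 D=3 ZF=0 PC=1
Step 2: PC=1 exec 'ADD A, 5'. After: A=5 B=0 C=0 D=3 ZF=0 PC=2
Step 3: PC=2 exec 'SUB B, 2'. After: A=5 B=-2 C=0 D=3 ZF=0 PC=3
Step 4: PC=3 exec 'MOV C, -5'. After: A=5 B=-2 C=-5 D=3 ZF=0 PC=4
Step 5: PC=4 exec 'MUL D, C'. After: A=5 B=-2 C=-5 D=-15 ZF=0 PC=5
Step 6: PC=5 exec 'MUL C, D'. After: A=5 B=-2 C=75 D=-15 ZF=0 PC=6
Step 7: PC=6 exec 'MUL B, 7'. After: A=5 B=-14 C=75 D=-15 ZF=0 PC=7
Step 8: PC=7 exec 'JMP 5'. After: A=5 B=-14 C=75 D=-15 ZF=0 PC=5
Step 9: PC=5 exec 'MUL C, D'. After: A=5 B=-14 C=-1125 D=-15 ZF=0 PC=6
Step 10: PC=6 exec 'MUL B, 7'. After: A=5 B=-98 C=-1125 D=-15 ZF=0 PC=7
Step 11: PC=7 exec 'JMP 5'. After: A=5 B=-98 C=-1125 D=-15 ZF=0 PC=5
Step 12: PC=5 exec 'MUL C, D'. After: A=5 B=-98 C=16875 D=-15 ZF=0 PC=6
Step 13: PC=6 exec 'MUL B, 7'. After: A=5 B=-686 C=16875 D=-15 ZF=0 PC=7
Step 14: PC=7 exec 'JMP 5'. After: A=5 B=-686 C=16875 D=-15 ZF=0 PC=5
Step 15: PC=5 exec 'MUL C, D'. After: A=5 B=-686 C=-253125 D=-15 ZF=0 PC=6
After 50 steps: not halted. PC revisits the same instructions with no path to HALT; will never halt.

Answer: no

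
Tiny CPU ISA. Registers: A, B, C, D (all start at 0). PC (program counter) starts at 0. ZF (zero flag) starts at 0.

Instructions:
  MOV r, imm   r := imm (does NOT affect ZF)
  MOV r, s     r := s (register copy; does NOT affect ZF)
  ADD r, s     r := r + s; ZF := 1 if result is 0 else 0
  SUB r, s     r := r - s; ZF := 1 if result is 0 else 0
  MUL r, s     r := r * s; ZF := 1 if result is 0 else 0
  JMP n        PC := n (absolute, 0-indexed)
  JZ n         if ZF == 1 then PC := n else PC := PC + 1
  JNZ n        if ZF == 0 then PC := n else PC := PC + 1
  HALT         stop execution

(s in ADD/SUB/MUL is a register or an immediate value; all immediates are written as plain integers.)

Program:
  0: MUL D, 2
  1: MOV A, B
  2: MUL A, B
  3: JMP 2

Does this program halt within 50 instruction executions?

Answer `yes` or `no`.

Step 1: PC=0 exec 'MUL D, 2'. After: A=0 B=0 C=0 D=0 ZF=1 PC=1
Step 2: PC=1 exec 'MOV A, B'. After: A=0 B=0 C=0 D=0 ZF=1 PC=2
Step 3: PC=2 exec 'MUL A, B'. After: A=0 B=0 C=0 D=0 ZF=1 PC=3
Step 4: PC=3 exec 'JMP 2'. After: A=0 B=0 C=0 D=0 ZF=1 PC=2
State after step 4 equals state after step 2: the program is in a cycle of length 2 and will never halt.

Answer: no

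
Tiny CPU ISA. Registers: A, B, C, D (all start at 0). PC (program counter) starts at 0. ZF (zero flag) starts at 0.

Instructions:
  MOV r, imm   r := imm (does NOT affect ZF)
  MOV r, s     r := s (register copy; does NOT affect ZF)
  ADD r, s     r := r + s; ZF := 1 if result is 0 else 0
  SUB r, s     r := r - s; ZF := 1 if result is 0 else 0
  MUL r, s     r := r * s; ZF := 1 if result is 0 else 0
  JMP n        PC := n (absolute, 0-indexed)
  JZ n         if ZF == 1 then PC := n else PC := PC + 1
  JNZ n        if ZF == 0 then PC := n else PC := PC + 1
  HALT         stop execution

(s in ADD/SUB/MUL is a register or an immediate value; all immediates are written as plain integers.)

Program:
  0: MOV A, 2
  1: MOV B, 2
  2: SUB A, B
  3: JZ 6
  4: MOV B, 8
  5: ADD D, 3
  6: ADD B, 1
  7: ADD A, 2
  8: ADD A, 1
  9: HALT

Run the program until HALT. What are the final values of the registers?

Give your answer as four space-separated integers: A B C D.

Answer: 3 3 0 0

Derivation:
Step 1: PC=0 exec 'MOV A, 2'. After: A=2 B=0 C=0 D=0 ZF=0 PC=1
Step 2: PC=1 exec 'MOV B, 2'. After: A=2 B=2 C=0 D=0 ZF=0 PC=2
Step 3: PC=2 exec 'SUB A, B'. After: A=0 B=2 C=0 D=0 ZF=1 PC=3
Step 4: PC=3 exec 'JZ 6'. After: A=0 B=2 C=0 D=0 ZF=1 PC=6
Step 5: PC=6 exec 'ADD B, 1'. After: A=0 B=3 C=0 D=0 ZF=0 PC=7
Step 6: PC=7 exec 'ADD A, 2'. After: A=2 B=3 C=0 D=0 ZF=0 PC=8
Step 7: PC=8 exec 'ADD A, 1'. After: A=3 B=3 C=0 D=0 ZF=0 PC=9
Step 8: PC=9 exec 'HALT'. After: A=3 B=3 C=0 D=0 ZF=0 PC=9 HALTED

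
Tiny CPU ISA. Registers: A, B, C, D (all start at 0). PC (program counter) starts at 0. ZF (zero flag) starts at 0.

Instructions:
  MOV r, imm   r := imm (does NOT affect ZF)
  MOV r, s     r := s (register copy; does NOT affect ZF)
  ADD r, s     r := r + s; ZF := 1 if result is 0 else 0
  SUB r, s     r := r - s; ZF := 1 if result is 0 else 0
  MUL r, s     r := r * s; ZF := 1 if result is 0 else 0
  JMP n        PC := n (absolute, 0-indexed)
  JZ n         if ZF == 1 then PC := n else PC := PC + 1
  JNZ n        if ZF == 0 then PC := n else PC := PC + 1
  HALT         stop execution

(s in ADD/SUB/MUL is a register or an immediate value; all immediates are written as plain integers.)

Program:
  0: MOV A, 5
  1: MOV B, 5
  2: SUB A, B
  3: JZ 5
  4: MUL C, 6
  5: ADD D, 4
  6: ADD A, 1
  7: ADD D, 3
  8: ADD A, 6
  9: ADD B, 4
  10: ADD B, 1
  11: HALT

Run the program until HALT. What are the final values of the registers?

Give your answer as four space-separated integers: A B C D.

Answer: 7 10 0 7

Derivation:
Step 1: PC=0 exec 'MOV A, 5'. After: A=5 B=0 C=0 D=0 ZF=0 PC=1
Step 2: PC=1 exec 'MOV B, 5'. After: A=5 B=5 C=0 D=0 ZF=0 PC=2
Step 3: PC=2 exec 'SUB A, B'. After: A=0 B=5 C=0 D=0 ZF=1 PC=3
Step 4: PC=3 exec 'JZ 5'. After: A=0 B=5 C=0 D=0 ZF=1 PC=5
Step 5: PC=5 exec 'ADD D, 4'. After: A=0 B=5 C=0 D=4 ZF=0 PC=6
Step 6: PC=6 exec 'ADD A, 1'. After: A=1 B=5 C=0 D=4 ZF=0 PC=7
Step 7: PC=7 exec 'ADD D, 3'. After: A=1 B=5 C=0 D=7 ZF=0 PC=8
Step 8: PC=8 exec 'ADD A, 6'. After: A=7 B=5 C=0 D=7 ZF=0 PC=9
Step 9: PC=9 exec 'ADD B, 4'. After: A=7 B=9 C=0 D=7 ZF=0 PC=10
Step 10: PC=10 exec 'ADD B, 1'. After: A=7 B=10 C=0 D=7 ZF=0 PC=11
Step 11: PC=11 exec 'HALT'. After: A=7 B=10 C=0 D=7 ZF=0 PC=11 HALTED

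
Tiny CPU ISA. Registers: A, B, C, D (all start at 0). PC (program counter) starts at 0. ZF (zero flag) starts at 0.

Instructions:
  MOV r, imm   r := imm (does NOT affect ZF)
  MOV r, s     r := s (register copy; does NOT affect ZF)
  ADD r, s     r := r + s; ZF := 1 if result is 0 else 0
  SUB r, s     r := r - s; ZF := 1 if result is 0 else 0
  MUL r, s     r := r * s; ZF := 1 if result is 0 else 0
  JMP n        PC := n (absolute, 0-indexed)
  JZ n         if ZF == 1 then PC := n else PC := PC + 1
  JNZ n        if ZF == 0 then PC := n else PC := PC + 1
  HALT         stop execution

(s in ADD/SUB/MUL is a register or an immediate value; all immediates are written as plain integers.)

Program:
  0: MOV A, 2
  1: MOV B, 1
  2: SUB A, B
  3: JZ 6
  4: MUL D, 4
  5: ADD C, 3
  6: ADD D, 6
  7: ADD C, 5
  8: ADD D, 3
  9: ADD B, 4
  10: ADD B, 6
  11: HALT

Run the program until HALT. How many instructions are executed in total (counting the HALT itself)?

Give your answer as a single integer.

Step 1: PC=0 exec 'MOV A, 2'. After: A=2 B=0 C=0 D=0 ZF=0 PC=1
Step 2: PC=1 exec 'MOV B, 1'. After: A=2 B=1 C=0 D=0 ZF=0 PC=2
Step 3: PC=2 exec 'SUB A, B'. After: A=1 B=1 C=0 D=0 ZF=0 PC=3
Step 4: PC=3 exec 'JZ 6'. After: A=1 B=1 C=0 D=0 ZF=0 PC=4
Step 5: PC=4 exec 'MUL D, 4'. After: A=1 B=1 C=0 D=0 ZF=1 PC=5
Step 6: PC=5 exec 'ADD C, 3'. After: A=1 B=1 C=3 D=0 ZF=0 PC=6
Step 7: PC=6 exec 'ADD D, 6'. After: A=1 B=1 C=3 D=6 ZF=0 PC=7
Step 8: PC=7 exec 'ADD C, 5'. After: A=1 B=1 C=8 D=6 ZF=0 PC=8
Step 9: PC=8 exec 'ADD D, 3'. After: A=1 B=1 C=8 D=9 ZF=0 PC=9
Step 10: PC=9 exec 'ADD B, 4'. After: A=1 B=5 C=8 D=9 ZF=0 PC=10
Step 11: PC=10 exec 'ADD B, 6'. After: A=1 B=11 C=8 D=9 ZF=0 PC=11
Step 12: PC=11 exec 'HALT'. After: A=1 B=11 C=8 D=9 ZF=0 PC=11 HALTED
Total instructions executed: 12

Answer: 12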